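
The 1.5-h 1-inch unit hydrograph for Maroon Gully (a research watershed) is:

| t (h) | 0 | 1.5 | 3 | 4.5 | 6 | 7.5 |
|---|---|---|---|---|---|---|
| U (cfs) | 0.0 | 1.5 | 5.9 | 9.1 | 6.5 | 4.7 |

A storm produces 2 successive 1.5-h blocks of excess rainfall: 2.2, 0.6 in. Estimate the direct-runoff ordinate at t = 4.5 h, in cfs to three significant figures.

Q ≈ 23.6 cfs

By discrete convolution, Q_j = Σ (P_i / 1 in) · U_{j−i}.
At t = 4.5 h (j=3): Q = (2.2/1)·9.1 + (0.6/1)·5.9 = 23.6 cfs.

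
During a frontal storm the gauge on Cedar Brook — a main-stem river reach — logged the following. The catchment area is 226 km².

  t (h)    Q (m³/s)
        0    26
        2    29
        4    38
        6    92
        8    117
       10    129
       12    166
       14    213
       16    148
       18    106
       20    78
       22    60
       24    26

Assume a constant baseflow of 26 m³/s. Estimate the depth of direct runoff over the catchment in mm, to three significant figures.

d ≈ 28.4 mm

Direct runoff: 0.0, 3.0, 12.0, 66.0, 91.0, 103.0, 140.0, 187.0, 122.0, 80.0, 52.0, 34.0, 0.0 m³/s; ΣQ_DR = 890.0 m³/s.
V = ΣQ_DR · Δt = 890.0 × 7200 s = 6.408 × 10^6 m³.
Over A = 226 km², depth = V / A = 28.4 mm.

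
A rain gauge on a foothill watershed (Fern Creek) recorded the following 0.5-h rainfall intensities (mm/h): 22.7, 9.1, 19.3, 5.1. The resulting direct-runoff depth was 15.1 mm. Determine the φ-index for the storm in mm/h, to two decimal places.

Only the 3 blocks with intensity above φ contribute runoff: 22.7, 9.1, 19.3 mm/h.
Σ(I−φ)·Δt = d  ⇒  (22.7+9.1+19.3 − 3φ)·0.5 = 15.1
φ = (51.10 − 15.1/0.5) / 3 = 6.97 mm/h.

φ ≈ 6.97 mm/h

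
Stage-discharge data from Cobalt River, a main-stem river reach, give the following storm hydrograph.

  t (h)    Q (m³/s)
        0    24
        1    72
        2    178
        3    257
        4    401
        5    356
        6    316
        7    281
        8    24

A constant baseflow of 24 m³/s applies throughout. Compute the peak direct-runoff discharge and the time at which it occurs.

Subtracting baseflow gives direct-runoff ordinates: 0.0, 48.0, 154.0, 233.0, 377.0, 332.0, 292.0, 257.0, 0.0 m³/s.
The maximum is 377.0 m³/s, occurring at the reading for t = 4 h.

Q_p = 377.0 m³/s at t = 4 h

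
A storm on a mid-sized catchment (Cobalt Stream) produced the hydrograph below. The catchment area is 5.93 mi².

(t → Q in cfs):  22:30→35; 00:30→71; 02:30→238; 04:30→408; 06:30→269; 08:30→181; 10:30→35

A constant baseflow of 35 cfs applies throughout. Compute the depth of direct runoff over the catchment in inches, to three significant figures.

d ≈ 0.518 in

Direct runoff: 0.0, 36.0, 203.0, 373.0, 234.0, 146.0, 0.0 cfs; ΣQ_DR = 992.0 cfs.
V = ΣQ_DR · Δt = 992.0 × 7200 s = 7.142 × 10^6 ft³.
Over A = 5.93 mi², depth = V / A = 0.518 in.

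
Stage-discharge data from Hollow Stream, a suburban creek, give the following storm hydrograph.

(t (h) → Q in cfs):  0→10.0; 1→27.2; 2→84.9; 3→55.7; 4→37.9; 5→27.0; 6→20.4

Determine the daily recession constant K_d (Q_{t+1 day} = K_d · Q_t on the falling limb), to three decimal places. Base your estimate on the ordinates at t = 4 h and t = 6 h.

Between t = 4 h and t = 6 h the flow falls from 37.9 to 20.4 cfs over 2×1 h = 2 h.
Per-interval ratio K = (20.4/37.9)^(1/2) = 0.7337; K_d = K^(24/1) = 0.001.

K_d ≈ 0.001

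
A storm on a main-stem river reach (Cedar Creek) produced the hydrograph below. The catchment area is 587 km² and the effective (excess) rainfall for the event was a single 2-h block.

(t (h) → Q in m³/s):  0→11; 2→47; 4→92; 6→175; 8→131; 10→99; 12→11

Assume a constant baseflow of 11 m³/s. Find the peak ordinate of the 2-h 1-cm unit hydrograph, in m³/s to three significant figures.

U_p ≈ 273 m³/s

Direct runoff: 0.0, 36.0, 81.0, 164.0, 120.0, 88.0, 0.0 m³/s; ΣQ_DR = 489.0 m³/s, peak = 164.0 m³/s.
Runoff depth d = ΣQ_DR·Δt / A = 489.0 × 7200 / (587 km²) = 5.998 mm.
The 1-cm UH is the DRH scaled by (10 mm)/d, so U_p = 164.0 × 10/5.998 = 273 m³/s.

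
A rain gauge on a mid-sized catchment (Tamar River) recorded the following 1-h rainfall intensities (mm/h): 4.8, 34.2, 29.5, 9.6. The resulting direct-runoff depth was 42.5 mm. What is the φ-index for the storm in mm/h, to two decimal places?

Only the 2 blocks with intensity above φ contribute runoff: 34.2, 29.5 mm/h.
Σ(I−φ)·Δt = d  ⇒  (34.2+29.5 − 2φ)·1 = 42.5
φ = (63.70 − 42.5/1) / 2 = 10.60 mm/h.

φ ≈ 10.60 mm/h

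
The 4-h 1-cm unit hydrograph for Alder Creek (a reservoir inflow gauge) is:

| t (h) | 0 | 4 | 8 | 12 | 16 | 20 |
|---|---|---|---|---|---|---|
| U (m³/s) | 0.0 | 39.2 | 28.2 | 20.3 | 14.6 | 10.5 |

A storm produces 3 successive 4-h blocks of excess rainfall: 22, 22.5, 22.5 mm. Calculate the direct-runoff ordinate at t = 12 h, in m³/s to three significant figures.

By discrete convolution, Q_j = Σ (P_i / 10 mm) · U_{j−i}.
At t = 12 h (j=3): Q = (22/10)·20.3 + (22.5/10)·28.2 + (22.5/10)·39.2 = 196 m³/s.

Q ≈ 196 m³/s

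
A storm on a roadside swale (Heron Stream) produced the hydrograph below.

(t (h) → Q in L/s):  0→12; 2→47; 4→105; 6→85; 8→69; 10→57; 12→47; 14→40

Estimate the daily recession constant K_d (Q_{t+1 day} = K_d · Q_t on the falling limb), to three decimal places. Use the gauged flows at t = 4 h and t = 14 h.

K_d ≈ 0.099

Between t = 4 h and t = 14 h the flow falls from 105 to 40 L/s over 5×2 h = 10 h.
Per-interval ratio K = (40/105)^(1/5) = 0.8245; K_d = K^(24/2) = 0.099.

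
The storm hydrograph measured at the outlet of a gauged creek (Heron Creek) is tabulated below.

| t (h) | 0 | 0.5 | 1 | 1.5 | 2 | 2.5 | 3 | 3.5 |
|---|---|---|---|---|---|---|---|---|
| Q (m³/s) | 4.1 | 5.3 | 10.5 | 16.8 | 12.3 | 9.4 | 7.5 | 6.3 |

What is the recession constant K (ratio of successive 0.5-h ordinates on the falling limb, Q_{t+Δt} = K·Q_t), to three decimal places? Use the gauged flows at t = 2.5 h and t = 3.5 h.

K ≈ 0.819

Using the recession-limb readings at t = 2.5 h and t = 3.5 h: Q falls from 9.4 to 6.3 m³/s over 2 intervals.
K = (Q₂/Q₁)^(1/2) = (6.3/9.4)^(1/2) = 0.819.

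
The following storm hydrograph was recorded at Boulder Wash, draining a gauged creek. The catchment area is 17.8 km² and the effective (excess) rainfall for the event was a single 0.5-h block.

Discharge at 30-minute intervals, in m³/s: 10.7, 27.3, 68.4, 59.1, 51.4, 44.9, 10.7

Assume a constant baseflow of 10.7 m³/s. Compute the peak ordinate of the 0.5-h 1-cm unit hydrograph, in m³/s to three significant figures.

U_p ≈ 28.9 m³/s

Direct runoff: 0.0, 16.6, 57.7, 48.4, 40.7, 34.2, 0.0 m³/s; ΣQ_DR = 197.6 m³/s, peak = 57.7 m³/s.
Runoff depth d = ΣQ_DR·Δt / A = 197.6 × 1800 / (17.8 km²) = 19.98 mm.
The 1-cm UH is the DRH scaled by (10 mm)/d, so U_p = 57.7 × 10/19.98 = 28.9 m³/s.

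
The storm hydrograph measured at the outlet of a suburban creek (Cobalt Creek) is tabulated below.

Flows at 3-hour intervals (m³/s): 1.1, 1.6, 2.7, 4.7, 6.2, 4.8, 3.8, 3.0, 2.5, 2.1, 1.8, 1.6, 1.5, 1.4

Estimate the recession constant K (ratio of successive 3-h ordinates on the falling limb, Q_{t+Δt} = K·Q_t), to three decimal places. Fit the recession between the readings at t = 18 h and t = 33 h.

K ≈ 0.841

Using the recession-limb readings at t = 18 h and t = 33 h: Q falls from 3.8 to 1.6 m³/s over 5 intervals.
K = (Q₂/Q₁)^(1/5) = (1.6/3.8)^(1/5) = 0.841.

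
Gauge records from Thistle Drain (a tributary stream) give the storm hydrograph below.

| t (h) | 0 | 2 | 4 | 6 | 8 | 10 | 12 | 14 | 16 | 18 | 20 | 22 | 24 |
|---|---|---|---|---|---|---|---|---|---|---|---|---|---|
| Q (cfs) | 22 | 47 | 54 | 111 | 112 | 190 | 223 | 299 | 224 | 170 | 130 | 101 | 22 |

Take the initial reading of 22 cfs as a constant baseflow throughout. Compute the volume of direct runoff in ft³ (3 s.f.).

Direct-runoff ordinates (Q − Q_b): 0.0, 25.0, 32.0, 89.0, 90.0, 168.0, 201.0, 277.0, 202.0, 148.0, 108.0, 79.0, 0.0 cfs.
ΣQ_DR = 1419 cfs.
With Δt = 2 h = 7200 s, V = ΣQ_DR · Δt = 1419 × 7200 = 1.02 × 10^7 ft³.

V ≈ 1.02 × 10^7 ft³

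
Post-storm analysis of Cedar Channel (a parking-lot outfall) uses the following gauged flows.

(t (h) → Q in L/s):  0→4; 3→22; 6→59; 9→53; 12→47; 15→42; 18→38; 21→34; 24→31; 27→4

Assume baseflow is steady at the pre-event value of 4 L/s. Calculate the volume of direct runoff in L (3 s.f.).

Direct-runoff ordinates (Q − Q_b): 0.0, 18.0, 55.0, 49.0, 43.0, 38.0, 34.0, 30.0, 27.0, 0.0 L/s.
ΣQ_DR = 294.0 L/s.
With Δt = 3 h = 10800 s, V = ΣQ_DR · Δt = 294.0 × 10800 = 3.18 × 10^6 L.

V ≈ 3.18 × 10^6 L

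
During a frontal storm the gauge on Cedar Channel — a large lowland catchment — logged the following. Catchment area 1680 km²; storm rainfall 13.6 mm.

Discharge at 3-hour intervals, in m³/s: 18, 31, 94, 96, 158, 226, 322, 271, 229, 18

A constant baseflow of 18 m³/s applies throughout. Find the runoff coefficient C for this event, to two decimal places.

C ≈ 0.61

ΣQ_DR = 1283 m³/s; V = ΣQ_DR·Δt = 1.386 × 10^7 m³.
Runoff depth d = V / A = 8.248 mm.
C = d / P = 8.248 / 13.6 = 0.61.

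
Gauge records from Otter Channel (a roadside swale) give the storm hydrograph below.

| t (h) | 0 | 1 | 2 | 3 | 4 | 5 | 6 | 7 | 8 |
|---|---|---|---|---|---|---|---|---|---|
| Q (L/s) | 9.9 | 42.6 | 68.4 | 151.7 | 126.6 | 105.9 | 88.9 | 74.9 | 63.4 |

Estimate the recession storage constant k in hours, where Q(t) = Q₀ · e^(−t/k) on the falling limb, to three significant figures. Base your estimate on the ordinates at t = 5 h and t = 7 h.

On the falling limb, Q drops from 105.9 to 74.9 L/s between t = 5 h and t = 7 h (Δt = 2 h).
k = −Δt / ln(Q₂/Q₁) = −2 / ln(74.9/105.9) = 5.77 h.

k ≈ 5.77 h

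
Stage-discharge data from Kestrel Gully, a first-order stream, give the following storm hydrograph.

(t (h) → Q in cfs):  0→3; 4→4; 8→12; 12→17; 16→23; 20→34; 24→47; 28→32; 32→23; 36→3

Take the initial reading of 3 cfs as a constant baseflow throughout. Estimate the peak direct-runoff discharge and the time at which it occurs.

Q_p = 44.0 cfs at t = 24 h

Subtracting baseflow gives direct-runoff ordinates: 0.0, 1.0, 9.0, 14.0, 20.0, 31.0, 44.0, 29.0, 20.0, 0.0 cfs.
The maximum is 44.0 cfs, occurring at the reading for t = 24 h.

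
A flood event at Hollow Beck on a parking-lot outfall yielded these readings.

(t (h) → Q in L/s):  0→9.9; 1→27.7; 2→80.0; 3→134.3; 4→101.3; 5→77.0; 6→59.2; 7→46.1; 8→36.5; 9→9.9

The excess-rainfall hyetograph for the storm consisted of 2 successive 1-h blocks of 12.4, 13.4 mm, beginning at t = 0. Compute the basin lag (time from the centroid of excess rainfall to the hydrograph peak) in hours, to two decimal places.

t_L ≈ 1.98 h

Centroid of excess rainfall: t_c = Σ P_i·t̄_i / ΣP_i = 1.0194 h (block centres at 0.5, 1.5 h).
Hydrograph peak occurs at t = 3 h, so basin lag t_L = 3 − 1.0194 = 1.98 h.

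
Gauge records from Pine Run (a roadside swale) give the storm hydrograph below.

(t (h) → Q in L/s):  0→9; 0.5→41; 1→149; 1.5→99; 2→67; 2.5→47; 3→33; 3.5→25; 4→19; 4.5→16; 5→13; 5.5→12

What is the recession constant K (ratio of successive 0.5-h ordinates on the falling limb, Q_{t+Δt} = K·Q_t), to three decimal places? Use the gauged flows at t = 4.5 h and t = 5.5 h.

K ≈ 0.866

Using the recession-limb readings at t = 4.5 h and t = 5.5 h: Q falls from 16 to 12 L/s over 2 intervals.
K = (Q₂/Q₁)^(1/2) = (12/16)^(1/2) = 0.866.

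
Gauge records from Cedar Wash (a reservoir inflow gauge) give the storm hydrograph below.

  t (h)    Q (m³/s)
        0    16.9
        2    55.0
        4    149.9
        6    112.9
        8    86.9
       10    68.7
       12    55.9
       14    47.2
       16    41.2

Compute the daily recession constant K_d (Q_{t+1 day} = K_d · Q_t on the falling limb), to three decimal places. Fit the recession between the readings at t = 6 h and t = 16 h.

Between t = 6 h and t = 16 h the flow falls from 112.9 to 41.2 m³/s over 5×2 h = 10 h.
Per-interval ratio K = (41.2/112.9)^(1/5) = 0.8174; K_d = K^(24/2) = 0.089.

K_d ≈ 0.089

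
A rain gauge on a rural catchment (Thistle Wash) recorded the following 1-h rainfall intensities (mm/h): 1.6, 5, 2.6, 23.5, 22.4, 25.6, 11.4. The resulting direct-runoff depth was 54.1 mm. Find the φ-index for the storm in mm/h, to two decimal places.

Only the 4 blocks with intensity above φ contribute runoff: 23.5, 22.4, 25.6, 11.4 mm/h.
Σ(I−φ)·Δt = d  ⇒  (23.5+22.4+25.6+11.4 − 4φ)·1 = 54.1
φ = (82.90 − 54.1/1) / 4 = 7.20 mm/h.

φ ≈ 7.20 mm/h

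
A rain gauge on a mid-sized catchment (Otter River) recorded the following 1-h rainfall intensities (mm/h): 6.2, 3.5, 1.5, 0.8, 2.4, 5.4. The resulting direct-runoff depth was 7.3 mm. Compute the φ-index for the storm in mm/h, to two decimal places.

Only the 3 blocks with intensity above φ contribute runoff: 6.2, 3.5, 5.4 mm/h.
Σ(I−φ)·Δt = d  ⇒  (6.2+3.5+5.4 − 3φ)·1 = 7.3
φ = (15.10 − 7.3/1) / 3 = 2.60 mm/h.

φ ≈ 2.60 mm/h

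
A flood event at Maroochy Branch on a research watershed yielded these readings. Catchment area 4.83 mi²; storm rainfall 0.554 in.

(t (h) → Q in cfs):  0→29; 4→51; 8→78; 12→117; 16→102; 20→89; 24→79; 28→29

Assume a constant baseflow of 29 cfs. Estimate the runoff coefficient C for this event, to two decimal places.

C ≈ 0.79

ΣQ_DR = 342.0 cfs; V = ΣQ_DR·Δt = 4.925 × 10^6 ft³.
Runoff depth d = V / A = 0.4389 in.
C = d / P = 0.4389 / 0.554 = 0.79.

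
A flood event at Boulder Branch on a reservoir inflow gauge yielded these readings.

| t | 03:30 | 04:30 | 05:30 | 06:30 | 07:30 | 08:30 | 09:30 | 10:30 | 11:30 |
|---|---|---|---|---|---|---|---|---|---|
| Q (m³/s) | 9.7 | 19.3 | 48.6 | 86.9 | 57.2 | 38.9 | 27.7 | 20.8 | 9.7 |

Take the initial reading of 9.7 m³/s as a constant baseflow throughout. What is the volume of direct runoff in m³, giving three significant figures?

Direct-runoff ordinates (Q − Q_b): 0.0, 9.6, 38.9, 77.2, 47.5, 29.2, 18.0, 11.1, 0.0 m³/s.
ΣQ_DR = 231.5 m³/s.
With Δt = 1 h = 3600 s, V = ΣQ_DR · Δt = 231.5 × 3600 = 8.33 × 10^5 m³.

V ≈ 8.33 × 10^5 m³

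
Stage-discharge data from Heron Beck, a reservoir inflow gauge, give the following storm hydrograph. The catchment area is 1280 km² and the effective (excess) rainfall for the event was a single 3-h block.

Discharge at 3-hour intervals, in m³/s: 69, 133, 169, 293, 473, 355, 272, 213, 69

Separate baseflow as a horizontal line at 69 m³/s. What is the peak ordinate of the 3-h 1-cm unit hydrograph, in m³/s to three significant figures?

Direct runoff: 0.0, 64.0, 100.0, 224.0, 404.0, 286.0, 203.0, 144.0, 0.0 m³/s; ΣQ_DR = 1425 m³/s, peak = 404.0 m³/s.
Runoff depth d = ΣQ_DR·Δt / A = 1425 × 10800 / (1280 km²) = 12.02 mm.
The 1-cm UH is the DRH scaled by (10 mm)/d, so U_p = 404.0 × 10/12.02 = 336 m³/s.

U_p ≈ 336 m³/s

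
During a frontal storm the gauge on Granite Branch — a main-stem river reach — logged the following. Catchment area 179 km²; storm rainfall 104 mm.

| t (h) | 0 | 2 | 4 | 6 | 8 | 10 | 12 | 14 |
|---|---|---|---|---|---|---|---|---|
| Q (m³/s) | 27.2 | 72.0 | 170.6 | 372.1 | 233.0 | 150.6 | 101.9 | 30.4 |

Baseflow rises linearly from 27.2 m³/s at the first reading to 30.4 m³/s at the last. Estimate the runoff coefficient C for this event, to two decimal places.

C ≈ 0.36

ΣQ_DR = 927.4 m³/s; V = ΣQ_DR·Δt = 6.677 × 10^6 m³.
Runoff depth d = V / A = 37.30 mm.
C = d / P = 37.30 / 104 = 0.36.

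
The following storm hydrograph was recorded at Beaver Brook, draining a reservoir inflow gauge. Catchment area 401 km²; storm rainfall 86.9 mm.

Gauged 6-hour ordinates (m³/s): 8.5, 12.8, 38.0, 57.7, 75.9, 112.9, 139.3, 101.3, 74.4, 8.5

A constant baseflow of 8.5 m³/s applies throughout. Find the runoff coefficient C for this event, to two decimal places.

ΣQ_DR = 544.3 m³/s; V = ΣQ_DR·Δt = 1.176 × 10^7 m³.
Runoff depth d = V / A = 29.32 mm.
C = d / P = 29.32 / 86.9 = 0.34.

C ≈ 0.34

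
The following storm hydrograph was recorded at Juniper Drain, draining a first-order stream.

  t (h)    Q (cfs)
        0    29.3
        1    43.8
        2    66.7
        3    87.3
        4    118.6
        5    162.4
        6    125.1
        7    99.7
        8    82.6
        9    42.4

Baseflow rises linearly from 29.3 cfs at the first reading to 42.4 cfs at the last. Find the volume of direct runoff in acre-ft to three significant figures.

V ≈ 41.3 acre-ft

Direct-runoff ordinates (Q − Q_b): 0.00, 13.04, 34.49, 53.63, 83.48, 125.82, 87.07, 60.21, 41.66, 0.00 cfs.
ΣQ_DR = 499.4 cfs.
With Δt = 1 h = 3600 s, V = ΣQ_DR · Δt = 499.4 × 3600 = 1.80 × 10^6 ft³ = 41.3 acre-ft.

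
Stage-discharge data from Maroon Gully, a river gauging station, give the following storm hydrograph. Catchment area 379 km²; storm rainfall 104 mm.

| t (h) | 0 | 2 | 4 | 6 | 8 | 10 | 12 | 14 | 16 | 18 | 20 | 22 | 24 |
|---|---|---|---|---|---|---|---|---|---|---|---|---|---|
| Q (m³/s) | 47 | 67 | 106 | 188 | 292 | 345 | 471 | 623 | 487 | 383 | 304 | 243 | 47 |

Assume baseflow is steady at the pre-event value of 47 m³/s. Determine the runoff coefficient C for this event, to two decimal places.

ΣQ_DR = 2992 m³/s; V = ΣQ_DR·Δt = 2.154 × 10^7 m³.
Runoff depth d = V / A = 56.84 mm.
C = d / P = 56.84 / 104 = 0.55.

C ≈ 0.55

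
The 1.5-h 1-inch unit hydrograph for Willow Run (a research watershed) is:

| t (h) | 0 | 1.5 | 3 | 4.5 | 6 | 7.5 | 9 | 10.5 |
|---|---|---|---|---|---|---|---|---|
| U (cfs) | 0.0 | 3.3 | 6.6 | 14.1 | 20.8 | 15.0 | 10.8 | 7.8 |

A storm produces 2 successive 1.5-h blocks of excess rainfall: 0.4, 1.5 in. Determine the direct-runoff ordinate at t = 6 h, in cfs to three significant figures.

By discrete convolution, Q_j = Σ (P_i / 1 in) · U_{j−i}.
At t = 6 h (j=4): Q = (0.4/1)·20.8 + (1.5/1)·14.1 = 29.5 cfs.

Q ≈ 29.5 cfs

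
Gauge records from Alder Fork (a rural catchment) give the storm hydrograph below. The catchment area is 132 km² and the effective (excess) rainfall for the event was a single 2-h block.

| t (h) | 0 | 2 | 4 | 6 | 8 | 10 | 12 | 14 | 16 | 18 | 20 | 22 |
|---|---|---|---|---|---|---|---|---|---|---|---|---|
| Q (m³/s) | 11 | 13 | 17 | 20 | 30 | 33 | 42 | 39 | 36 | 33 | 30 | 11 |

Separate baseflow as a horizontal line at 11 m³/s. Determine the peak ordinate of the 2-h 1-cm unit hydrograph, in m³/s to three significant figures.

U_p ≈ 31.1 m³/s

Direct runoff: 0.0, 2.0, 6.0, 9.0, 19.0, 22.0, 31.0, 28.0, 25.0, 22.0, 19.0, 0.0 m³/s; ΣQ_DR = 183.0 m³/s, peak = 31.0 m³/s.
Runoff depth d = ΣQ_DR·Δt / A = 183.0 × 7200 / (132 km²) = 9.982 mm.
The 1-cm UH is the DRH scaled by (10 mm)/d, so U_p = 31.0 × 10/9.982 = 31.1 m³/s.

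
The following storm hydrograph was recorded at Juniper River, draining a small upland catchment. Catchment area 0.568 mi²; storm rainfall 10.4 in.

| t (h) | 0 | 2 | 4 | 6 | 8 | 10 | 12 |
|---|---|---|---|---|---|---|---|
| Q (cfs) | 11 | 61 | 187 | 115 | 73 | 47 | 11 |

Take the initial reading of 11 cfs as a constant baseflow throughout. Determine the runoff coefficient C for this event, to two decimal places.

C ≈ 0.22

ΣQ_DR = 428.0 cfs; V = ΣQ_DR·Δt = 3.082 × 10^6 ft³.
Runoff depth d = V / A = 2.335 in.
C = d / P = 2.335 / 10.4 = 0.22.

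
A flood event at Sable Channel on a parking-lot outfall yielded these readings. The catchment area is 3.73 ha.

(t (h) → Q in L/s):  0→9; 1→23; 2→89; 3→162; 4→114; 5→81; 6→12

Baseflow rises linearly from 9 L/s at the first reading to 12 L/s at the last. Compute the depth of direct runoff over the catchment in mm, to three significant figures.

d ≈ 40.2 mm

Direct runoff: 0.00, 13.50, 79.00, 151.50, 103.00, 69.50, 0.00 L/s; ΣQ_DR = 416.5 L/s.
V = ΣQ_DR · Δt = 416.5 × 3600 s = 1.499 × 10^6 L.
Over A = 3.73 ha, depth = V / A = 40.2 mm.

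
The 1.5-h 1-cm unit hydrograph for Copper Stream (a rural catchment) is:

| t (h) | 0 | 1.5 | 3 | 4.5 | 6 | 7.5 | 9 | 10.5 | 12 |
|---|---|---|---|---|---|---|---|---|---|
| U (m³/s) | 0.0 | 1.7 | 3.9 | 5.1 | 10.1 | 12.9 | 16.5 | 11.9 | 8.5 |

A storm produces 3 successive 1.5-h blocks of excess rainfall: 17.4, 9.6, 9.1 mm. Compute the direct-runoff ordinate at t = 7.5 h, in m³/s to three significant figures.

Q ≈ 36.8 m³/s

By discrete convolution, Q_j = Σ (P_i / 10 mm) · U_{j−i}.
At t = 7.5 h (j=5): Q = (17.4/10)·12.9 + (9.6/10)·10.1 + (9.1/10)·5.1 = 36.8 m³/s.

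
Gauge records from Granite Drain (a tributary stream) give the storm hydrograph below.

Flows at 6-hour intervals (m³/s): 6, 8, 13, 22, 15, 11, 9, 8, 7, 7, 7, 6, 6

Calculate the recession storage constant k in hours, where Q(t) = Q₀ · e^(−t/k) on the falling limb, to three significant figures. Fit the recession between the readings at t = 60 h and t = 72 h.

k ≈ 77.8 h

On the falling limb, Q drops from 7 to 6 m³/s between t = 60 h and t = 72 h (Δt = 12 h).
k = −Δt / ln(Q₂/Q₁) = −12 / ln(6/7) = 77.8 h.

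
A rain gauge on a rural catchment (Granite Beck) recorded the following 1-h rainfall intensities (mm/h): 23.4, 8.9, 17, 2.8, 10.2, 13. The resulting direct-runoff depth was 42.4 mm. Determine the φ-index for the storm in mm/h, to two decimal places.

φ ≈ 6.02 mm/h

Only the 5 blocks with intensity above φ contribute runoff: 23.4, 8.9, 17, 10.2, 13 mm/h.
Σ(I−φ)·Δt = d  ⇒  (23.4+8.9+17+10.2+13 − 5φ)·1 = 42.4
φ = (72.50 − 42.4/1) / 5 = 6.02 mm/h.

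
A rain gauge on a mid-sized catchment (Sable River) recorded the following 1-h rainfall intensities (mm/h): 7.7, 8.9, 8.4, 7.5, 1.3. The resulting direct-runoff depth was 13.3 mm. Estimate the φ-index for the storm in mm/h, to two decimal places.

Only the 4 blocks with intensity above φ contribute runoff: 7.7, 8.9, 8.4, 7.5 mm/h.
Σ(I−φ)·Δt = d  ⇒  (7.7+8.9+8.4+7.5 − 4φ)·1 = 13.3
φ = (32.50 − 13.3/1) / 4 = 4.80 mm/h.

φ ≈ 4.80 mm/h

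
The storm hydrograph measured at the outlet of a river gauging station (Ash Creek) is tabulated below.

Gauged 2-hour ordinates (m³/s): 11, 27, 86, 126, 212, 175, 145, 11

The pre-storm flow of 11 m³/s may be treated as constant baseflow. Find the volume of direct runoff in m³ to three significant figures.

V ≈ 5.08 × 10^6 m³

Direct-runoff ordinates (Q − Q_b): 0.0, 16.0, 75.0, 115.0, 201.0, 164.0, 134.0, 0.0 m³/s.
ΣQ_DR = 705.0 m³/s.
With Δt = 2 h = 7200 s, V = ΣQ_DR · Δt = 705.0 × 7200 = 5.08 × 10^6 m³.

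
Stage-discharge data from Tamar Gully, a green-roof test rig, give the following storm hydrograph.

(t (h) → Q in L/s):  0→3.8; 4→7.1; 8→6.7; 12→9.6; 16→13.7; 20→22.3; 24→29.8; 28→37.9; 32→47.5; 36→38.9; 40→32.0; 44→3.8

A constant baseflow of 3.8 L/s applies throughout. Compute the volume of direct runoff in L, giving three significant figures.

Direct-runoff ordinates (Q − Q_b): 0.0, 3.3, 2.9, 5.8, 9.9, 18.5, 26.0, 34.1, 43.7, 35.1, 28.2, 0.0 L/s.
ΣQ_DR = 207.5 L/s.
With Δt = 4 h = 14400 s, V = ΣQ_DR · Δt = 207.5 × 14400 = 2.99 × 10^6 L.

V ≈ 2.99 × 10^6 L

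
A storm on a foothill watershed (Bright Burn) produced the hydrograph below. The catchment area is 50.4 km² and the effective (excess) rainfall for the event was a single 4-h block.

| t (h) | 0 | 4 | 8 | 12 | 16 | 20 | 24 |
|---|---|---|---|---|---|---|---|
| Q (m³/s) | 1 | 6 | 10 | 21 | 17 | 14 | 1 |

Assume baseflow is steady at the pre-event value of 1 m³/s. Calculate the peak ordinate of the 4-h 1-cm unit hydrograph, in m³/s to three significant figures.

U_p ≈ 11.1 m³/s

Direct runoff: 0.0, 5.0, 9.0, 20.0, 16.0, 13.0, 0.0 m³/s; ΣQ_DR = 63.00 m³/s, peak = 20.0 m³/s.
Runoff depth d = ΣQ_DR·Δt / A = 63.00 × 14400 / (50.4 km²) = 18.00 mm.
The 1-cm UH is the DRH scaled by (10 mm)/d, so U_p = 20.0 × 10/18.00 = 11.1 m³/s.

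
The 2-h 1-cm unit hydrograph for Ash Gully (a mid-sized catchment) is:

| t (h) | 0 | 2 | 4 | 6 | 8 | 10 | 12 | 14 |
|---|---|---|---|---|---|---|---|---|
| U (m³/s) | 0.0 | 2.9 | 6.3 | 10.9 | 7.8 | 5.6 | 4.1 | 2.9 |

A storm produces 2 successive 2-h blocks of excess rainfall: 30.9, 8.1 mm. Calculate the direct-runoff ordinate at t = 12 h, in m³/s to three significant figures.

By discrete convolution, Q_j = Σ (P_i / 10 mm) · U_{j−i}.
At t = 12 h (j=6): Q = (30.9/10)·4.1 + (8.1/10)·5.6 = 17.2 m³/s.

Q ≈ 17.2 m³/s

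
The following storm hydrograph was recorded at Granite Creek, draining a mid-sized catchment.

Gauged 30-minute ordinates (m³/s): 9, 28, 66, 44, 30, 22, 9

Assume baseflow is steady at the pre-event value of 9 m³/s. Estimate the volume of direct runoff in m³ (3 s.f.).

V ≈ 2.61 × 10^5 m³

Direct-runoff ordinates (Q − Q_b): 0.0, 19.0, 57.0, 35.0, 21.0, 13.0, 0.0 m³/s.
ΣQ_DR = 145.0 m³/s.
With Δt = 0.5 h = 1800 s, V = ΣQ_DR · Δt = 145.0 × 1800 = 2.61 × 10^5 m³.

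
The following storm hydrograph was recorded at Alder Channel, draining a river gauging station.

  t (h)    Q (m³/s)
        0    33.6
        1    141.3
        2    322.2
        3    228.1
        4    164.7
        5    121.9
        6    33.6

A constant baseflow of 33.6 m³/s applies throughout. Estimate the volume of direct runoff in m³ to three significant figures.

V ≈ 2.92 × 10^6 m³

Direct-runoff ordinates (Q − Q_b): 0.0, 107.7, 288.6, 194.5, 131.1, 88.3, 0.0 m³/s.
ΣQ_DR = 810.2 m³/s.
With Δt = 1 h = 3600 s, V = ΣQ_DR · Δt = 810.2 × 3600 = 2.92 × 10^6 m³.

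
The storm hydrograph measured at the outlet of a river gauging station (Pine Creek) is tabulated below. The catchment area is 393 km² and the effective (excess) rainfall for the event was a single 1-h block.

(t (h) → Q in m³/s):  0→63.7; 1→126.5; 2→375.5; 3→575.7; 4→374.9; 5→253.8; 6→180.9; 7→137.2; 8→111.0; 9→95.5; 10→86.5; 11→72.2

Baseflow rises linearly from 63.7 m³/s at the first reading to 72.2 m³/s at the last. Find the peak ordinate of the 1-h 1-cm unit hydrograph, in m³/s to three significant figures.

Direct runoff: 0.00, 62.03, 310.25, 509.68, 308.11, 186.24, 112.56, 68.09, 41.12, 24.85, 15.07, 0.00 m³/s; ΣQ_DR = 1638 m³/s, peak = 509.68 m³/s.
Runoff depth d = ΣQ_DR·Δt / A = 1638 × 3600 / (393 km²) = 15.00 mm.
The 1-cm UH is the DRH scaled by (10 mm)/d, so U_p = 509.68 × 10/15.00 = 340 m³/s.

U_p ≈ 340 m³/s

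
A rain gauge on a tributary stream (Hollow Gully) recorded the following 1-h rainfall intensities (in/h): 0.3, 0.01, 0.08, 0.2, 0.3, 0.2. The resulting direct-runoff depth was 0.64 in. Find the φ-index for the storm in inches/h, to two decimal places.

Only the 4 blocks with intensity above φ contribute runoff: 0.3, 0.2, 0.3, 0.2 in/h.
Σ(I−φ)·Δt = d  ⇒  (0.3+0.2+0.3+0.2 − 4φ)·1 = 0.64
φ = (1.000 − 0.64/1) / 4 = 0.09 in/h.

φ ≈ 0.09 in/h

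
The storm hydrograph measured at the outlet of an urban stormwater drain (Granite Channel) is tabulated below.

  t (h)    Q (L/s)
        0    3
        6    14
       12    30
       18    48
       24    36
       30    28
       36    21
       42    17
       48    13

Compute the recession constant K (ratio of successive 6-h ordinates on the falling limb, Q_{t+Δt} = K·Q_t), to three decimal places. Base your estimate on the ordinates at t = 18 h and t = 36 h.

Using the recession-limb readings at t = 18 h and t = 36 h: Q falls from 48 to 21 L/s over 3 intervals.
K = (Q₂/Q₁)^(1/3) = (21/48)^(1/3) = 0.759.

K ≈ 0.759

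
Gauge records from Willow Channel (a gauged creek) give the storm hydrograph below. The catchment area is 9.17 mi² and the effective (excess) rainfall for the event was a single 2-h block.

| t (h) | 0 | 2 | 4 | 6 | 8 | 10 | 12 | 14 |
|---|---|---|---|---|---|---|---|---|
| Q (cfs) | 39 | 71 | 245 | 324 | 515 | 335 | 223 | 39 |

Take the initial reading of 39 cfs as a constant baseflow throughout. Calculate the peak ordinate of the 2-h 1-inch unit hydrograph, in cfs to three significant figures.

U_p ≈ 952 cfs

Direct runoff: 0.0, 32.0, 206.0, 285.0, 476.0, 296.0, 184.0, 0.0 cfs; ΣQ_DR = 1479 cfs, peak = 476.0 cfs.
Runoff depth d = ΣQ_DR·Δt / A = 1479 × 7200 / (9.17 mi²) = 0.4999 in.
The 1-inch UH is the DRH scaled by (1 in)/d, so U_p = 476.0 × 1/0.4999 = 952 cfs.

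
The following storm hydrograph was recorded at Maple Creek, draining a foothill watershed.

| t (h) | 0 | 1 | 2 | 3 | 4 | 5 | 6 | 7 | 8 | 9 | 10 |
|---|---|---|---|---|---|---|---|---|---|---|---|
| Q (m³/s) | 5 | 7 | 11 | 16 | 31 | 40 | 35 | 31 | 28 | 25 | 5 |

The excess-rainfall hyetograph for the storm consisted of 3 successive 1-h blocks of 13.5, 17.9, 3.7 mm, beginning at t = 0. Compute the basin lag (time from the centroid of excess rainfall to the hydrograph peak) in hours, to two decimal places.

Centroid of excess rainfall: t_c = Σ P_i·t̄_i / ΣP_i = 1.2208 h (block centres at 0.5, 1.5, 2.5 h).
Hydrograph peak occurs at t = 5 h, so basin lag t_L = 5 − 1.2208 = 3.78 h.

t_L ≈ 3.78 h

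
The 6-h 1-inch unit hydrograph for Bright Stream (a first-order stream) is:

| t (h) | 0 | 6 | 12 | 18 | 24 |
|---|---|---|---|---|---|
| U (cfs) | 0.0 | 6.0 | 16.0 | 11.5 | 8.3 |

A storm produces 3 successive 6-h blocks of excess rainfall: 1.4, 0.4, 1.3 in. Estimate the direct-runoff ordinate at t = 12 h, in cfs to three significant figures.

By discrete convolution, Q_j = Σ (P_i / 1 in) · U_{j−i}.
At t = 12 h (j=2): Q = (1.4/1)·16.0 + (0.4/1)·6.0 + (1.3/1)·0.0 = 24.8 cfs.

Q ≈ 24.8 cfs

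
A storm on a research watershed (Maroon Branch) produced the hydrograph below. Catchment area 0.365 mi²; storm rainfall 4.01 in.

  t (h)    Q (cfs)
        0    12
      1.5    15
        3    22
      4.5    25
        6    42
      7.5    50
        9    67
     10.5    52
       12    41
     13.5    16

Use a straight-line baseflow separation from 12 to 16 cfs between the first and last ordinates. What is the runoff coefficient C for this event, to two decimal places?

ΣQ_DR = 202.0 cfs; V = ΣQ_DR·Δt = 1.091 × 10^6 ft³.
Runoff depth d = V / A = 1.286 in.
C = d / P = 1.286 / 4.01 = 0.32.

C ≈ 0.32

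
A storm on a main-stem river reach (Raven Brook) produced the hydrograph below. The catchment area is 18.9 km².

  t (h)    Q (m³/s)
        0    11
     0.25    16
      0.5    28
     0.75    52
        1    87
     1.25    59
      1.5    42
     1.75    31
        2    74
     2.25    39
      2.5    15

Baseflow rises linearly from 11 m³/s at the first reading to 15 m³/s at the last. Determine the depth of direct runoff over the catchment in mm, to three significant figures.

d ≈ 14.8 mm

Direct runoff: 0.00, 4.60, 16.20, 39.80, 74.40, 46.00, 28.60, 17.20, 59.80, 24.40, 0.00 m³/s; ΣQ_DR = 311.0 m³/s.
V = ΣQ_DR · Δt = 311.0 × 900 s = 2.799 × 10^5 m³.
Over A = 18.9 km², depth = V / A = 14.8 mm.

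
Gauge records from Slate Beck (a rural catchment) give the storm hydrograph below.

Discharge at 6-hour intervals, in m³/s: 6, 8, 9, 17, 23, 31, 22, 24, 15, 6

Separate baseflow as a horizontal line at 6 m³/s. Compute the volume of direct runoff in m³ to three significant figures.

V ≈ 2.18 × 10^6 m³

Direct-runoff ordinates (Q − Q_b): 0.0, 2.0, 3.0, 11.0, 17.0, 25.0, 16.0, 18.0, 9.0, 0.0 m³/s.
ΣQ_DR = 101.0 m³/s.
With Δt = 6 h = 21600 s, V = ΣQ_DR · Δt = 101.0 × 21600 = 2.18 × 10^6 m³.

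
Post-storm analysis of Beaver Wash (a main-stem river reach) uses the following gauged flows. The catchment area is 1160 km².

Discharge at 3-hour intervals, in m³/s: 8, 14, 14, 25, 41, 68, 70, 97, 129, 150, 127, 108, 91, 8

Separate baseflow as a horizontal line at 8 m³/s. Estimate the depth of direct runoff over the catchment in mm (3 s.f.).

d ≈ 7.80 mm

Direct runoff: 0.0, 6.0, 6.0, 17.0, 33.0, 60.0, 62.0, 89.0, 121.0, 142.0, 119.0, 100.0, 83.0, 0.0 m³/s; ΣQ_DR = 838.0 m³/s.
V = ΣQ_DR · Δt = 838.0 × 10800 s = 9.050 × 10^6 m³.
Over A = 1160 km², depth = V / A = 7.80 mm.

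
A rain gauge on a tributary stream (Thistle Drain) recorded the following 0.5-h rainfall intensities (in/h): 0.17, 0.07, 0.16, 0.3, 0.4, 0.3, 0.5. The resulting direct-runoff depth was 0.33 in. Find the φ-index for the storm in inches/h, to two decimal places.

Only the 4 blocks with intensity above φ contribute runoff: 0.3, 0.4, 0.3, 0.5 in/h.
Σ(I−φ)·Δt = d  ⇒  (0.3+0.4+0.3+0.5 − 4φ)·0.5 = 0.33
φ = (1.500 − 0.33/0.5) / 4 = 0.21 in/h.

φ ≈ 0.21 in/h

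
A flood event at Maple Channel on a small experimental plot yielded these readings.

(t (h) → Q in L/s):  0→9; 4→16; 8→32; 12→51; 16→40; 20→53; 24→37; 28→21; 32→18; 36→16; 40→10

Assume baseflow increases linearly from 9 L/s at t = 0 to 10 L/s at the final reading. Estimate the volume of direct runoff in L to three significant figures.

V ≈ 2.86 × 10^6 L

Direct-runoff ordinates (Q − Q_b): 0.00, 6.90, 22.80, 41.70, 30.60, 43.50, 27.40, 11.30, 8.20, 6.10, 0.00 L/s.
ΣQ_DR = 198.5 L/s.
With Δt = 4 h = 14400 s, V = ΣQ_DR · Δt = 198.5 × 14400 = 2.86 × 10^6 L.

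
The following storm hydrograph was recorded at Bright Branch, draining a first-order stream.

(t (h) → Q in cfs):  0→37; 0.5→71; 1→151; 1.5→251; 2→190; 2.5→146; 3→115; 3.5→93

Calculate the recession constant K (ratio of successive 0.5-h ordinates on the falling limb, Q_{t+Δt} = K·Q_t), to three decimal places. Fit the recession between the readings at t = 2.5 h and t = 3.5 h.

Using the recession-limb readings at t = 2.5 h and t = 3.5 h: Q falls from 146 to 93 cfs over 2 intervals.
K = (Q₂/Q₁)^(1/2) = (93/146)^(1/2) = 0.798.

K ≈ 0.798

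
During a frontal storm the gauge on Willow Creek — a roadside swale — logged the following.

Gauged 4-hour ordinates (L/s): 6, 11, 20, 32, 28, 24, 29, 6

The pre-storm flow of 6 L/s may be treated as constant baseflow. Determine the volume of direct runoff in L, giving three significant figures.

Direct-runoff ordinates (Q − Q_b): 0.0, 5.0, 14.0, 26.0, 22.0, 18.0, 23.0, 0.0 L/s.
ΣQ_DR = 108.0 L/s.
With Δt = 4 h = 14400 s, V = ΣQ_DR · Δt = 108.0 × 14400 = 1.56 × 10^6 L.

V ≈ 1.56 × 10^6 L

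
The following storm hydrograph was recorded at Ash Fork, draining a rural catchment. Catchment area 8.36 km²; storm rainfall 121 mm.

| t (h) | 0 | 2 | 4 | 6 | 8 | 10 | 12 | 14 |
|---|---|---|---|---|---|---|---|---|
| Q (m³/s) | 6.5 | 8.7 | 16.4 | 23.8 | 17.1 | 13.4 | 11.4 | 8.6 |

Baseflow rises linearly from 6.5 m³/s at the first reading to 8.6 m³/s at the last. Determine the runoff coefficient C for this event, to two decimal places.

C ≈ 0.32

ΣQ_DR = 45.50 m³/s; V = ΣQ_DR·Δt = 3.276 × 10^5 m³.
Runoff depth d = V / A = 39.19 mm.
C = d / P = 39.19 / 121 = 0.32.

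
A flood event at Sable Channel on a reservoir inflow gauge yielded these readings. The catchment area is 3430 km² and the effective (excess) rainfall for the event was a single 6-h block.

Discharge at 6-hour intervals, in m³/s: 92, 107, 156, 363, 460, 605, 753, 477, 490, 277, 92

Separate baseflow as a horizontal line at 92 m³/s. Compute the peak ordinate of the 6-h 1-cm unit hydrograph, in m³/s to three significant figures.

Direct runoff: 0.0, 15.0, 64.0, 271.0, 368.0, 513.0, 661.0, 385.0, 398.0, 185.0, 0.0 m³/s; ΣQ_DR = 2860 m³/s, peak = 661.0 m³/s.
Runoff depth d = ΣQ_DR·Δt / A = 2860 × 21600 / (3430 km²) = 18.01 mm.
The 1-cm UH is the DRH scaled by (10 mm)/d, so U_p = 661.0 × 10/18.01 = 367 m³/s.

U_p ≈ 367 m³/s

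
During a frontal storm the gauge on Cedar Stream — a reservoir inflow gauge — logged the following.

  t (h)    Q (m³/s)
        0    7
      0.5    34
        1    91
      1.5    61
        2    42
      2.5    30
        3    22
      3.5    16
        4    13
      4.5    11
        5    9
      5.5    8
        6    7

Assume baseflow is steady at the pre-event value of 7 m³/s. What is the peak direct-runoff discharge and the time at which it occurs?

Subtracting baseflow gives direct-runoff ordinates: 0.0, 27.0, 84.0, 54.0, 35.0, 23.0, 15.0, 9.0, 6.0, 4.0, 2.0, 1.0, 0.0 m³/s.
The maximum is 84.0 m³/s, occurring at the reading for t = 1 h.

Q_p = 84.0 m³/s at t = 1 h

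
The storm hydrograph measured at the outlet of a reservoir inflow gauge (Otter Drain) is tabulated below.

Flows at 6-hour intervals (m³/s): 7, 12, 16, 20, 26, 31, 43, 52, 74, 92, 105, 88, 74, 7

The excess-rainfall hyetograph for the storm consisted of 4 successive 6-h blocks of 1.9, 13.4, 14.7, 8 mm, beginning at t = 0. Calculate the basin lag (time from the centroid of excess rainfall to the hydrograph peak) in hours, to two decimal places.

Centroid of excess rainfall: t_c = Σ P_i·t̄_i / ΣP_i = 13.5474 h (block centres at 3, 9, 15, 21 h).
Hydrograph peak occurs at t = 60 h, so basin lag t_L = 60 − 13.5474 = 46.45 h.

t_L ≈ 46.45 h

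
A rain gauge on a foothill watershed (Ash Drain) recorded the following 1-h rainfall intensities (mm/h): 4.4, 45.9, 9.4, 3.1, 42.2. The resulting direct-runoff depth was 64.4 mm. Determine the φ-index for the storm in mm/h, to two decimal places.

Only the 2 blocks with intensity above φ contribute runoff: 45.9, 42.2 mm/h.
Σ(I−φ)·Δt = d  ⇒  (45.9+42.2 − 2φ)·1 = 64.4
φ = (88.10 − 64.4/1) / 2 = 11.85 mm/h.

φ ≈ 11.85 mm/h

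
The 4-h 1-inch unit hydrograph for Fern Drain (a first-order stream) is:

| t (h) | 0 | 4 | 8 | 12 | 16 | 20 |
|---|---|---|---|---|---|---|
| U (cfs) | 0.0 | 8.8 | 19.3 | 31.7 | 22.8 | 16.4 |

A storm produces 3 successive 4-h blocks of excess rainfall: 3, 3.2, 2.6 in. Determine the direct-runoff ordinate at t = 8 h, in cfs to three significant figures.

By discrete convolution, Q_j = Σ (P_i / 1 in) · U_{j−i}.
At t = 8 h (j=2): Q = (3/1)·19.3 + (3.2/1)·8.8 + (2.6/1)·0.0 = 86.1 cfs.

Q ≈ 86.1 cfs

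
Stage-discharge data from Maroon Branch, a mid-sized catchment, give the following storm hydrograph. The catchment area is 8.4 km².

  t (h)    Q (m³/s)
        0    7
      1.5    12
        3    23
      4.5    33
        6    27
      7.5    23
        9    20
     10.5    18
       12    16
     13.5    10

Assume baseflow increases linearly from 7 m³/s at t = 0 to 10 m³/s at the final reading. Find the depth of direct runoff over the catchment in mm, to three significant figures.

d ≈ 66.9 mm

Direct runoff: 0.00, 4.67, 15.33, 25.00, 18.67, 14.33, 11.00, 8.67, 6.33, 0.00 m³/s; ΣQ_DR = 104.0 m³/s.
V = ΣQ_DR · Δt = 104.0 × 5400 s = 5.616 × 10^5 m³.
Over A = 8.4 km², depth = V / A = 66.9 mm.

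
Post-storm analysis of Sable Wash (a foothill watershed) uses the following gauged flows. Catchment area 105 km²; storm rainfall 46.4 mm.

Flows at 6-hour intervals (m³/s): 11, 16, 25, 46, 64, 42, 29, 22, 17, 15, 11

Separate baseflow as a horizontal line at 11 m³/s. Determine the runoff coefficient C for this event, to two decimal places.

ΣQ_DR = 177.0 m³/s; V = ΣQ_DR·Δt = 3.823 × 10^6 m³.
Runoff depth d = V / A = 36.41 mm.
C = d / P = 36.41 / 46.4 = 0.78.

C ≈ 0.78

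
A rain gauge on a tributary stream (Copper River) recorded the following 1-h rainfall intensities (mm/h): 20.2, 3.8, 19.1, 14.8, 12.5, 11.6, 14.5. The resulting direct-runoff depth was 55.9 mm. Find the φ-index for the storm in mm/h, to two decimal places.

φ ≈ 6.13 mm/h

Only the 6 blocks with intensity above φ contribute runoff: 20.2, 19.1, 14.8, 12.5, 11.6, 14.5 mm/h.
Σ(I−φ)·Δt = d  ⇒  (20.2+19.1+14.8+12.5+11.6+14.5 − 6φ)·1 = 55.9
φ = (92.70 − 55.9/1) / 6 = 6.13 mm/h.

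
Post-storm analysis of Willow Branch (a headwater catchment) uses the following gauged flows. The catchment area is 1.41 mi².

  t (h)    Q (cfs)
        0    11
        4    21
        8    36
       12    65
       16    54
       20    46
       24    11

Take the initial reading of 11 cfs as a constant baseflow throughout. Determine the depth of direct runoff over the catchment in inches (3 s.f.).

Direct runoff: 0.0, 10.0, 25.0, 54.0, 43.0, 35.0, 0.0 cfs; ΣQ_DR = 167.0 cfs.
V = ΣQ_DR · Δt = 167.0 × 14400 s = 2.405 × 10^6 ft³.
Over A = 1.41 mi², depth = V / A = 0.734 in.

d ≈ 0.734 in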